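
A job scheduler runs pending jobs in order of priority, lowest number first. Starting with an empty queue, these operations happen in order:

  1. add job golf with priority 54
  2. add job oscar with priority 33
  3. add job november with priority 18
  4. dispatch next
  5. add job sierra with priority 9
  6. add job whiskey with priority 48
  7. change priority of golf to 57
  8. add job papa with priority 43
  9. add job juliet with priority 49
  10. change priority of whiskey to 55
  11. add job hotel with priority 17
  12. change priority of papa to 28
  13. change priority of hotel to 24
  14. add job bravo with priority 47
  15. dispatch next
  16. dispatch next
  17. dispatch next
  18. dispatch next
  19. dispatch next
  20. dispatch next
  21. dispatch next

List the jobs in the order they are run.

add golf (priority 54) → {golf:54}
add oscar (priority 33) → {oscar:33, golf:54}
add november (priority 18) → {november:18, oscar:33, golf:54}
dispatch next → november; now {oscar:33, golf:54}
add sierra (priority 9) → {sierra:9, oscar:33, golf:54}
add whiskey (priority 48) → {sierra:9, oscar:33, whiskey:48, golf:54}
update golf to priority 57 → {sierra:9, oscar:33, whiskey:48, golf:57}
add papa (priority 43) → {sierra:9, oscar:33, papa:43, whiskey:48, golf:57}
add juliet (priority 49) → {sierra:9, oscar:33, papa:43, whiskey:48, juliet:49, golf:57}
update whiskey to priority 55 → {sierra:9, oscar:33, papa:43, juliet:49, whiskey:55, golf:57}
add hotel (priority 17) → {sierra:9, hotel:17, oscar:33, papa:43, juliet:49, whiskey:55, golf:57}
update papa to priority 28 → {sierra:9, hotel:17, papa:28, oscar:33, juliet:49, whiskey:55, golf:57}
update hotel to priority 24 → {sierra:9, hotel:24, papa:28, oscar:33, juliet:49, whiskey:55, golf:57}
add bravo (priority 47) → {sierra:9, hotel:24, papa:28, oscar:33, bravo:47, juliet:49, whiskey:55, golf:57}
dispatch next → sierra; now {hotel:24, papa:28, oscar:33, bravo:47, juliet:49, whiskey:55, golf:57}
dispatch next → hotel; now {papa:28, oscar:33, bravo:47, juliet:49, whiskey:55, golf:57}
dispatch next → papa; now {oscar:33, bravo:47, juliet:49, whiskey:55, golf:57}
dispatch next → oscar; now {bravo:47, juliet:49, whiskey:55, golf:57}
dispatch next → bravo; now {juliet:49, whiskey:55, golf:57}
dispatch next → juliet; now {whiskey:55, golf:57}
dispatch next → whiskey; now {golf:57}

[november, sierra, hotel, papa, oscar, bravo, juliet, whiskey]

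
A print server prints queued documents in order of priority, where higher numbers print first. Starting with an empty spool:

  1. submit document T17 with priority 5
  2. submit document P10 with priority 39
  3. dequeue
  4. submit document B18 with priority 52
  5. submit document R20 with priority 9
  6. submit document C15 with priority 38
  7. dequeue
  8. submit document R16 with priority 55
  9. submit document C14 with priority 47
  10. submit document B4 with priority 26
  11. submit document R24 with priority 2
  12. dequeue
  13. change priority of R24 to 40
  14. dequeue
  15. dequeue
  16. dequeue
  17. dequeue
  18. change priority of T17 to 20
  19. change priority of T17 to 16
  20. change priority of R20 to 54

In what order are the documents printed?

P10 → B18 → R16 → C14 → R24 → C15 → B4

add T17 (priority 5) → {T17:5}
add P10 (priority 39) → {P10:39, T17:5}
dequeue → P10; now {T17:5}
add B18 (priority 52) → {B18:52, T17:5}
add R20 (priority 9) → {B18:52, R20:9, T17:5}
add C15 (priority 38) → {B18:52, C15:38, R20:9, T17:5}
dequeue → B18; now {C15:38, R20:9, T17:5}
add R16 (priority 55) → {R16:55, C15:38, R20:9, T17:5}
add C14 (priority 47) → {R16:55, C14:47, C15:38, R20:9, T17:5}
add B4 (priority 26) → {R16:55, C14:47, C15:38, B4:26, R20:9, T17:5}
add R24 (priority 2) → {R16:55, C14:47, C15:38, B4:26, R20:9, T17:5, R24:2}
dequeue → R16; now {C14:47, C15:38, B4:26, R20:9, T17:5, R24:2}
update R24 to priority 40 → {C14:47, R24:40, C15:38, B4:26, R20:9, T17:5}
dequeue → C14; now {R24:40, C15:38, B4:26, R20:9, T17:5}
dequeue → R24; now {C15:38, B4:26, R20:9, T17:5}
dequeue → C15; now {B4:26, R20:9, T17:5}
dequeue → B4; now {R20:9, T17:5}
update T17 to priority 20 → {T17:20, R20:9}
update T17 to priority 16 → {T17:16, R20:9}
update R20 to priority 54 → {R20:54, T17:16}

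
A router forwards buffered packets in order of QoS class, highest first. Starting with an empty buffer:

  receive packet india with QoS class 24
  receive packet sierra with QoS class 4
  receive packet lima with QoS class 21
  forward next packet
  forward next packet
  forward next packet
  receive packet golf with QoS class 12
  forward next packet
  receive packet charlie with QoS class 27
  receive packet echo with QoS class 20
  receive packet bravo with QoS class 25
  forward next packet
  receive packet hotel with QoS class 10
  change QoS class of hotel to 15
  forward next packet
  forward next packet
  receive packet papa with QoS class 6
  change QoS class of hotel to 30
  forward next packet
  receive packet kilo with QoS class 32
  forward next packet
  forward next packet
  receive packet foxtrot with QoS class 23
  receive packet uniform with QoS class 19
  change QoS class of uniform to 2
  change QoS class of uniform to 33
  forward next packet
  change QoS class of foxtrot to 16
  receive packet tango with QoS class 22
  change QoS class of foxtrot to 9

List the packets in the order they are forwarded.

add india (QoS class 24) → {india:24}
add sierra (QoS class 4) → {india:24, sierra:4}
add lima (QoS class 21) → {india:24, lima:21, sierra:4}
forward next packet → india; now {lima:21, sierra:4}
forward next packet → lima; now {sierra:4}
forward next packet → sierra; now {}
add golf (QoS class 12) → {golf:12}
forward next packet → golf; now {}
add charlie (QoS class 27) → {charlie:27}
add echo (QoS class 20) → {charlie:27, echo:20}
add bravo (QoS class 25) → {charlie:27, bravo:25, echo:20}
forward next packet → charlie; now {bravo:25, echo:20}
add hotel (QoS class 10) → {bravo:25, echo:20, hotel:10}
update hotel to QoS class 15 → {bravo:25, echo:20, hotel:15}
forward next packet → bravo; now {echo:20, hotel:15}
forward next packet → echo; now {hotel:15}
add papa (QoS class 6) → {hotel:15, papa:6}
update hotel to QoS class 30 → {hotel:30, papa:6}
forward next packet → hotel; now {papa:6}
add kilo (QoS class 32) → {kilo:32, papa:6}
forward next packet → kilo; now {papa:6}
forward next packet → papa; now {}
add foxtrot (QoS class 23) → {foxtrot:23}
add uniform (QoS class 19) → {foxtrot:23, uniform:19}
update uniform to QoS class 2 → {foxtrot:23, uniform:2}
update uniform to QoS class 33 → {uniform:33, foxtrot:23}
forward next packet → uniform; now {foxtrot:23}
update foxtrot to QoS class 16 → {foxtrot:16}
add tango (QoS class 22) → {tango:22, foxtrot:16}
update foxtrot to QoS class 9 → {tango:22, foxtrot:9}

india → lima → sierra → golf → charlie → bravo → echo → hotel → kilo → papa → uniform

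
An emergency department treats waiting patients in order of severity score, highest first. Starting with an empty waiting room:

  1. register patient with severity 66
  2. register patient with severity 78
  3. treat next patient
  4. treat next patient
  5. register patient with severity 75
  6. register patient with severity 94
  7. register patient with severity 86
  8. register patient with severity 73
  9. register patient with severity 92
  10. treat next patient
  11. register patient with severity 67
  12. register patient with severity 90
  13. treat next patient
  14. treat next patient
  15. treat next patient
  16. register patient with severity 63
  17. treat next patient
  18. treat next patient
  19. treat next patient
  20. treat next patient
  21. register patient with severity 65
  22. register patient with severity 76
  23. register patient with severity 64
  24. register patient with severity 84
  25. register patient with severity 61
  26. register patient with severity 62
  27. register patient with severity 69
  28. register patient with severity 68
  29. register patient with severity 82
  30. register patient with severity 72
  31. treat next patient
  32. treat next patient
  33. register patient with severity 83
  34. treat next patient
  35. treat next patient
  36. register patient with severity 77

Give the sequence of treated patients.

78 → 66 → 94 → 92 → 90 → 86 → 75 → 73 → 67 → 63 → 84 → 82 → 83 → 76

insert 66 → {66}
insert 78 → {78, 66}
treat next patient → 78; now {66}
treat next patient → 66; now {}
insert 75 → {75}
insert 94 → {94, 75}
insert 86 → {94, 86, 75}
insert 73 → {94, 86, 75, 73}
insert 92 → {94, 92, 86, 75, 73}
treat next patient → 94; now {92, 86, 75, 73}
insert 67 → {92, 86, 75, 73, 67}
insert 90 → {92, 90, 86, 75, 73, 67}
treat next patient → 92; now {90, 86, 75, 73, 67}
treat next patient → 90; now {86, 75, 73, 67}
treat next patient → 86; now {75, 73, 67}
insert 63 → {75, 73, 67, 63}
treat next patient → 75; now {73, 67, 63}
treat next patient → 73; now {67, 63}
treat next patient → 67; now {63}
treat next patient → 63; now {}
insert 65 → {65}
insert 76 → {76, 65}
insert 64 → {76, 65, 64}
insert 84 → {84, 76, 65, 64}
insert 61 → {84, 76, 65, 64, 61}
insert 62 → {84, 76, 65, 64, 62, 61}
insert 69 → {84, 76, 69, 65, 64, 62, 61}
insert 68 → {84, 76, 69, 68, 65, 64, 62, 61}
insert 82 → {84, 82, 76, 69, 68, 65, 64, 62, 61}
insert 72 → {84, 82, 76, 72, 69, 68, 65, 64, 62, 61}
treat next patient → 84; now {82, 76, 72, 69, 68, 65, 64, 62, 61}
treat next patient → 82; now {76, 72, 69, 68, 65, 64, 62, 61}
insert 83 → {83, 76, 72, 69, 68, 65, 64, 62, 61}
treat next patient → 83; now {76, 72, 69, 68, 65, 64, 62, 61}
treat next patient → 76; now {72, 69, 68, 65, 64, 62, 61}
insert 77 → {77, 72, 69, 68, 65, 64, 62, 61}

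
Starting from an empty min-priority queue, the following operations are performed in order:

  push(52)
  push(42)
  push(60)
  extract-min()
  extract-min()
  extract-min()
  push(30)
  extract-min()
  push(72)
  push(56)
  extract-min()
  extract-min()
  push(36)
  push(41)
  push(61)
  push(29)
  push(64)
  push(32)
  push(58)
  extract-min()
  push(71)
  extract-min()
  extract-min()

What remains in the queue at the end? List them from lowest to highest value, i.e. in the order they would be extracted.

41, 58, 61, 64, 71

insert 52 → {52}
insert 42 → {42, 52}
insert 60 → {42, 52, 60}
extract-min → 42; now {52, 60}
extract-min → 52; now {60}
extract-min → 60; now {}
insert 30 → {30}
extract-min → 30; now {}
insert 72 → {72}
insert 56 → {56, 72}
extract-min → 56; now {72}
extract-min → 72; now {}
insert 36 → {36}
insert 41 → {36, 41}
insert 61 → {36, 41, 61}
insert 29 → {29, 36, 41, 61}
insert 64 → {29, 36, 41, 61, 64}
insert 32 → {29, 32, 36, 41, 61, 64}
insert 58 → {29, 32, 36, 41, 58, 61, 64}
extract-min → 29; now {32, 36, 41, 58, 61, 64}
insert 71 → {32, 36, 41, 58, 61, 64, 71}
extract-min → 32; now {36, 41, 58, 61, 64, 71}
extract-min → 36; now {41, 58, 61, 64, 71}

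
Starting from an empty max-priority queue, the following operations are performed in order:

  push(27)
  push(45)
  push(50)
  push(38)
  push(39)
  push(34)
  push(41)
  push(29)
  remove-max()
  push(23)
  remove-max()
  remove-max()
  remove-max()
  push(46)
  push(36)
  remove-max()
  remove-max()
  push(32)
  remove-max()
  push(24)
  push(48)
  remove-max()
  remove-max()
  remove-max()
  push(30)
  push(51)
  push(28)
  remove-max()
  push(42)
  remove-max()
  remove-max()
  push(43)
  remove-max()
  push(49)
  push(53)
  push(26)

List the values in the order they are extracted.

[50, 45, 41, 39, 46, 38, 36, 48, 34, 32, 51, 42, 30, 43]

insert 27 → {27}
insert 45 → {45, 27}
insert 50 → {50, 45, 27}
insert 38 → {50, 45, 38, 27}
insert 39 → {50, 45, 39, 38, 27}
insert 34 → {50, 45, 39, 38, 34, 27}
insert 41 → {50, 45, 41, 39, 38, 34, 27}
insert 29 → {50, 45, 41, 39, 38, 34, 29, 27}
remove-max → 50; now {45, 41, 39, 38, 34, 29, 27}
insert 23 → {45, 41, 39, 38, 34, 29, 27, 23}
remove-max → 45; now {41, 39, 38, 34, 29, 27, 23}
remove-max → 41; now {39, 38, 34, 29, 27, 23}
remove-max → 39; now {38, 34, 29, 27, 23}
insert 46 → {46, 38, 34, 29, 27, 23}
insert 36 → {46, 38, 36, 34, 29, 27, 23}
remove-max → 46; now {38, 36, 34, 29, 27, 23}
remove-max → 38; now {36, 34, 29, 27, 23}
insert 32 → {36, 34, 32, 29, 27, 23}
remove-max → 36; now {34, 32, 29, 27, 23}
insert 24 → {34, 32, 29, 27, 24, 23}
insert 48 → {48, 34, 32, 29, 27, 24, 23}
remove-max → 48; now {34, 32, 29, 27, 24, 23}
remove-max → 34; now {32, 29, 27, 24, 23}
remove-max → 32; now {29, 27, 24, 23}
insert 30 → {30, 29, 27, 24, 23}
insert 51 → {51, 30, 29, 27, 24, 23}
insert 28 → {51, 30, 29, 28, 27, 24, 23}
remove-max → 51; now {30, 29, 28, 27, 24, 23}
insert 42 → {42, 30, 29, 28, 27, 24, 23}
remove-max → 42; now {30, 29, 28, 27, 24, 23}
remove-max → 30; now {29, 28, 27, 24, 23}
insert 43 → {43, 29, 28, 27, 24, 23}
remove-max → 43; now {29, 28, 27, 24, 23}
insert 49 → {49, 29, 28, 27, 24, 23}
insert 53 → {53, 49, 29, 28, 27, 24, 23}
insert 26 → {53, 49, 29, 28, 27, 26, 24, 23}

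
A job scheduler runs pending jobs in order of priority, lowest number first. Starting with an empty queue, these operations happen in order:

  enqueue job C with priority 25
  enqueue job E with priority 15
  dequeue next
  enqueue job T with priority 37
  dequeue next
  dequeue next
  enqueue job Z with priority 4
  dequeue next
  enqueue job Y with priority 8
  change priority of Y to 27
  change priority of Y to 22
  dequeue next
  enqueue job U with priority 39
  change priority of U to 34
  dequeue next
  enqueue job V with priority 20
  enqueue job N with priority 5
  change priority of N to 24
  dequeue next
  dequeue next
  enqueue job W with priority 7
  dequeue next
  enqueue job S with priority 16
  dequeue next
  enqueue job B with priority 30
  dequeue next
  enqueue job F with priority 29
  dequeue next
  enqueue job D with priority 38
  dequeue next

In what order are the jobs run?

add C (priority 25) → {C:25}
add E (priority 15) → {E:15, C:25}
dequeue next → E; now {C:25}
add T (priority 37) → {C:25, T:37}
dequeue next → C; now {T:37}
dequeue next → T; now {}
add Z (priority 4) → {Z:4}
dequeue next → Z; now {}
add Y (priority 8) → {Y:8}
update Y to priority 27 → {Y:27}
update Y to priority 22 → {Y:22}
dequeue next → Y; now {}
add U (priority 39) → {U:39}
update U to priority 34 → {U:34}
dequeue next → U; now {}
add V (priority 20) → {V:20}
add N (priority 5) → {N:5, V:20}
update N to priority 24 → {V:20, N:24}
dequeue next → V; now {N:24}
dequeue next → N; now {}
add W (priority 7) → {W:7}
dequeue next → W; now {}
add S (priority 16) → {S:16}
dequeue next → S; now {}
add B (priority 30) → {B:30}
dequeue next → B; now {}
add F (priority 29) → {F:29}
dequeue next → F; now {}
add D (priority 38) → {D:38}
dequeue next → D; now {}

E, C, T, Z, Y, U, V, N, W, S, B, F, D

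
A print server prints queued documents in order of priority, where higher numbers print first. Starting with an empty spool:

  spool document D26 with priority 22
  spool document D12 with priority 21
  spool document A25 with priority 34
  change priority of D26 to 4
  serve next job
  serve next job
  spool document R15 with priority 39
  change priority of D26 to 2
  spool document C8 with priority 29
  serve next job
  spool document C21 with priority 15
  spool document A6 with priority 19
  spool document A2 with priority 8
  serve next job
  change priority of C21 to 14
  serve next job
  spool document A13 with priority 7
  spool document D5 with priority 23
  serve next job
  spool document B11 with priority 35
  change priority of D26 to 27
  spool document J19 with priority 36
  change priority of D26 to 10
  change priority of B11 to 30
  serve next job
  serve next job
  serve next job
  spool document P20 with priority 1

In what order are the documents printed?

add D26 (priority 22) → {D26:22}
add D12 (priority 21) → {D26:22, D12:21}
add A25 (priority 34) → {A25:34, D26:22, D12:21}
update D26 to priority 4 → {A25:34, D12:21, D26:4}
serve next job → A25; now {D12:21, D26:4}
serve next job → D12; now {D26:4}
add R15 (priority 39) → {R15:39, D26:4}
update D26 to priority 2 → {R15:39, D26:2}
add C8 (priority 29) → {R15:39, C8:29, D26:2}
serve next job → R15; now {C8:29, D26:2}
add C21 (priority 15) → {C8:29, C21:15, D26:2}
add A6 (priority 19) → {C8:29, A6:19, C21:15, D26:2}
add A2 (priority 8) → {C8:29, A6:19, C21:15, A2:8, D26:2}
serve next job → C8; now {A6:19, C21:15, A2:8, D26:2}
update C21 to priority 14 → {A6:19, C21:14, A2:8, D26:2}
serve next job → A6; now {C21:14, A2:8, D26:2}
add A13 (priority 7) → {C21:14, A2:8, A13:7, D26:2}
add D5 (priority 23) → {D5:23, C21:14, A2:8, A13:7, D26:2}
serve next job → D5; now {C21:14, A2:8, A13:7, D26:2}
add B11 (priority 35) → {B11:35, C21:14, A2:8, A13:7, D26:2}
update D26 to priority 27 → {B11:35, D26:27, C21:14, A2:8, A13:7}
add J19 (priority 36) → {J19:36, B11:35, D26:27, C21:14, A2:8, A13:7}
update D26 to priority 10 → {J19:36, B11:35, C21:14, D26:10, A2:8, A13:7}
update B11 to priority 30 → {J19:36, B11:30, C21:14, D26:10, A2:8, A13:7}
serve next job → J19; now {B11:30, C21:14, D26:10, A2:8, A13:7}
serve next job → B11; now {C21:14, D26:10, A2:8, A13:7}
serve next job → C21; now {D26:10, A2:8, A13:7}
add P20 (priority 1) → {D26:10, A2:8, A13:7, P20:1}

A25 → D12 → R15 → C8 → A6 → D5 → J19 → B11 → C21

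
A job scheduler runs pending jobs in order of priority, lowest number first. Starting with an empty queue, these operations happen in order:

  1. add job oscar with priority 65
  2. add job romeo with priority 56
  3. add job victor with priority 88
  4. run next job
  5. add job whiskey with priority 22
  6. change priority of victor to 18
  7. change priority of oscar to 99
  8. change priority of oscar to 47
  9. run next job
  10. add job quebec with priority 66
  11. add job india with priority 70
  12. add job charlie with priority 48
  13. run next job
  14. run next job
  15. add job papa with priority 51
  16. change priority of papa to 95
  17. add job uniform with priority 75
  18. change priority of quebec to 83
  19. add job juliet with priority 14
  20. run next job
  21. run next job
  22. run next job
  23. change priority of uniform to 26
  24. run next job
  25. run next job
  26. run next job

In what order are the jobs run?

add oscar (priority 65) → {oscar:65}
add romeo (priority 56) → {romeo:56, oscar:65}
add victor (priority 88) → {romeo:56, oscar:65, victor:88}
run next job → romeo; now {oscar:65, victor:88}
add whiskey (priority 22) → {whiskey:22, oscar:65, victor:88}
update victor to priority 18 → {victor:18, whiskey:22, oscar:65}
update oscar to priority 99 → {victor:18, whiskey:22, oscar:99}
update oscar to priority 47 → {victor:18, whiskey:22, oscar:47}
run next job → victor; now {whiskey:22, oscar:47}
add quebec (priority 66) → {whiskey:22, oscar:47, quebec:66}
add india (priority 70) → {whiskey:22, oscar:47, quebec:66, india:70}
add charlie (priority 48) → {whiskey:22, oscar:47, charlie:48, quebec:66, india:70}
run next job → whiskey; now {oscar:47, charlie:48, quebec:66, india:70}
run next job → oscar; now {charlie:48, quebec:66, india:70}
add papa (priority 51) → {charlie:48, papa:51, quebec:66, india:70}
update papa to priority 95 → {charlie:48, quebec:66, india:70, papa:95}
add uniform (priority 75) → {charlie:48, quebec:66, india:70, uniform:75, papa:95}
update quebec to priority 83 → {charlie:48, india:70, uniform:75, quebec:83, papa:95}
add juliet (priority 14) → {juliet:14, charlie:48, india:70, uniform:75, quebec:83, papa:95}
run next job → juliet; now {charlie:48, india:70, uniform:75, quebec:83, papa:95}
run next job → charlie; now {india:70, uniform:75, quebec:83, papa:95}
run next job → india; now {uniform:75, quebec:83, papa:95}
update uniform to priority 26 → {uniform:26, quebec:83, papa:95}
run next job → uniform; now {quebec:83, papa:95}
run next job → quebec; now {papa:95}
run next job → papa; now {}

[romeo, victor, whiskey, oscar, juliet, charlie, india, uniform, quebec, papa]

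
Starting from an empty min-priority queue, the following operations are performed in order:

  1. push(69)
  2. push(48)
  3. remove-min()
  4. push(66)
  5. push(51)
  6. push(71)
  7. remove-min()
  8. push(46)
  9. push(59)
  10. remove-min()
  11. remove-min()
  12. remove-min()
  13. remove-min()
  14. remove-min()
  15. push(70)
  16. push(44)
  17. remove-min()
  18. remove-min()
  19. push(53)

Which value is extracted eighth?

insert 69 → {69}
insert 48 → {48, 69}
remove-min → 48; now {69}
insert 66 → {66, 69}
insert 51 → {51, 66, 69}
insert 71 → {51, 66, 69, 71}
remove-min → 51; now {66, 69, 71}
insert 46 → {46, 66, 69, 71}
insert 59 → {46, 59, 66, 69, 71}
remove-min → 46; now {59, 66, 69, 71}
remove-min → 59; now {66, 69, 71}
remove-min → 66; now {69, 71}
remove-min → 69; now {71}
remove-min → 71; now {}
insert 70 → {70}
insert 44 → {44, 70}
remove-min → 44; now {70}
remove-min → 70; now {}
insert 53 → {53}

44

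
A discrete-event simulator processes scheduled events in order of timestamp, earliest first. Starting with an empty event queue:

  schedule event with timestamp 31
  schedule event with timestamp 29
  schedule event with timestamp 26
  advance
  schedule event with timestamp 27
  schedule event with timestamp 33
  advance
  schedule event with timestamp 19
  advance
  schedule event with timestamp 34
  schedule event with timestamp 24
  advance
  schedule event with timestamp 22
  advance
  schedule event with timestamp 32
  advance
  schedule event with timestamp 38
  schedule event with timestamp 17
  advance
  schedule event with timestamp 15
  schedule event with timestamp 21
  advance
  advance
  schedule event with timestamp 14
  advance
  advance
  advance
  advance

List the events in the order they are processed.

26, 27, 19, 24, 22, 29, 17, 15, 21, 14, 31, 32, 33

insert 31 → {31}
insert 29 → {29, 31}
insert 26 → {26, 29, 31}
advance → 26; now {29, 31}
insert 27 → {27, 29, 31}
insert 33 → {27, 29, 31, 33}
advance → 27; now {29, 31, 33}
insert 19 → {19, 29, 31, 33}
advance → 19; now {29, 31, 33}
insert 34 → {29, 31, 33, 34}
insert 24 → {24, 29, 31, 33, 34}
advance → 24; now {29, 31, 33, 34}
insert 22 → {22, 29, 31, 33, 34}
advance → 22; now {29, 31, 33, 34}
insert 32 → {29, 31, 32, 33, 34}
advance → 29; now {31, 32, 33, 34}
insert 38 → {31, 32, 33, 34, 38}
insert 17 → {17, 31, 32, 33, 34, 38}
advance → 17; now {31, 32, 33, 34, 38}
insert 15 → {15, 31, 32, 33, 34, 38}
insert 21 → {15, 21, 31, 32, 33, 34, 38}
advance → 15; now {21, 31, 32, 33, 34, 38}
advance → 21; now {31, 32, 33, 34, 38}
insert 14 → {14, 31, 32, 33, 34, 38}
advance → 14; now {31, 32, 33, 34, 38}
advance → 31; now {32, 33, 34, 38}
advance → 32; now {33, 34, 38}
advance → 33; now {34, 38}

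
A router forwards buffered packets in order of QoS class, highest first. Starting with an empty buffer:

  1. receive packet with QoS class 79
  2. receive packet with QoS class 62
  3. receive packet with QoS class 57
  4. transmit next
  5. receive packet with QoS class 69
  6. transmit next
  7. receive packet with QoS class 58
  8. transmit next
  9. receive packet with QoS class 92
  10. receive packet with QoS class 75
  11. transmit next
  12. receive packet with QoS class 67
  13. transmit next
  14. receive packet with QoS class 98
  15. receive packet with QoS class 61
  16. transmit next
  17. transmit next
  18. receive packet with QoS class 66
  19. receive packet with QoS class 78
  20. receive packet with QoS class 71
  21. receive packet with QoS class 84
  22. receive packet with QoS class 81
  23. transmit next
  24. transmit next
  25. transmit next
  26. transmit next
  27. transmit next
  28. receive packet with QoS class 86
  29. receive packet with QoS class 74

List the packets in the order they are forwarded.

insert 79 → {79}
insert 62 → {79, 62}
insert 57 → {79, 62, 57}
transmit next → 79; now {62, 57}
insert 69 → {69, 62, 57}
transmit next → 69; now {62, 57}
insert 58 → {62, 58, 57}
transmit next → 62; now {58, 57}
insert 92 → {92, 58, 57}
insert 75 → {92, 75, 58, 57}
transmit next → 92; now {75, 58, 57}
insert 67 → {75, 67, 58, 57}
transmit next → 75; now {67, 58, 57}
insert 98 → {98, 67, 58, 57}
insert 61 → {98, 67, 61, 58, 57}
transmit next → 98; now {67, 61, 58, 57}
transmit next → 67; now {61, 58, 57}
insert 66 → {66, 61, 58, 57}
insert 78 → {78, 66, 61, 58, 57}
insert 71 → {78, 71, 66, 61, 58, 57}
insert 84 → {84, 78, 71, 66, 61, 58, 57}
insert 81 → {84, 81, 78, 71, 66, 61, 58, 57}
transmit next → 84; now {81, 78, 71, 66, 61, 58, 57}
transmit next → 81; now {78, 71, 66, 61, 58, 57}
transmit next → 78; now {71, 66, 61, 58, 57}
transmit next → 71; now {66, 61, 58, 57}
transmit next → 66; now {61, 58, 57}
insert 86 → {86, 61, 58, 57}
insert 74 → {86, 74, 61, 58, 57}

[79, 69, 62, 92, 75, 98, 67, 84, 81, 78, 71, 66]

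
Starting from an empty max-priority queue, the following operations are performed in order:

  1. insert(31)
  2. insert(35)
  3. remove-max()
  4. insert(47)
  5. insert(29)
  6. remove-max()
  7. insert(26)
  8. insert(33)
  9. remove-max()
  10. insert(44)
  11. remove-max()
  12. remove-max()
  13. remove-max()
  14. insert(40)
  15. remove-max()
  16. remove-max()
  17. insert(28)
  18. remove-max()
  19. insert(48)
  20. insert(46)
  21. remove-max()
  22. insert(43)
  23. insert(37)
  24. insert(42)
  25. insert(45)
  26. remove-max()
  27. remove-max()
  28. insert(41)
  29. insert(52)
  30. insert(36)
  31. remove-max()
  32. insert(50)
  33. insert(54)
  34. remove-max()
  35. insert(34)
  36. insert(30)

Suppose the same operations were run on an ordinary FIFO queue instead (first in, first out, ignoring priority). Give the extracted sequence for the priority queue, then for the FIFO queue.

insert 31 → {31}
insert 35 → {35, 31}
remove-max → 35; now {31}
insert 47 → {47, 31}
insert 29 → {47, 31, 29}
remove-max → 47; now {31, 29}
insert 26 → {31, 29, 26}
insert 33 → {33, 31, 29, 26}
remove-max → 33; now {31, 29, 26}
insert 44 → {44, 31, 29, 26}
remove-max → 44; now {31, 29, 26}
remove-max → 31; now {29, 26}
remove-max → 29; now {26}
insert 40 → {40, 26}
remove-max → 40; now {26}
remove-max → 26; now {}
insert 28 → {28}
remove-max → 28; now {}
insert 48 → {48}
insert 46 → {48, 46}
remove-max → 48; now {46}
insert 43 → {46, 43}
insert 37 → {46, 43, 37}
insert 42 → {46, 43, 42, 37}
insert 45 → {46, 45, 43, 42, 37}
remove-max → 46; now {45, 43, 42, 37}
remove-max → 45; now {43, 42, 37}
insert 41 → {43, 42, 41, 37}
insert 52 → {52, 43, 42, 41, 37}
insert 36 → {52, 43, 42, 41, 37, 36}
remove-max → 52; now {43, 42, 41, 37, 36}
insert 50 → {50, 43, 42, 41, 37, 36}
insert 54 → {54, 50, 43, 42, 41, 37, 36}
remove-max → 54; now {50, 43, 42, 41, 37, 36}
insert 34 → {50, 43, 42, 41, 37, 36, 34}
insert 30 → {50, 43, 42, 41, 37, 36, 34, 30}

priority queue: 35 → 47 → 33 → 44 → 31 → 29 → 40 → 26 → 28 → 48 → 46 → 45 → 52 → 54; FIFO queue: [31, 35, 47, 29, 26, 33, 44, 40, 28, 48, 46, 43, 37, 42]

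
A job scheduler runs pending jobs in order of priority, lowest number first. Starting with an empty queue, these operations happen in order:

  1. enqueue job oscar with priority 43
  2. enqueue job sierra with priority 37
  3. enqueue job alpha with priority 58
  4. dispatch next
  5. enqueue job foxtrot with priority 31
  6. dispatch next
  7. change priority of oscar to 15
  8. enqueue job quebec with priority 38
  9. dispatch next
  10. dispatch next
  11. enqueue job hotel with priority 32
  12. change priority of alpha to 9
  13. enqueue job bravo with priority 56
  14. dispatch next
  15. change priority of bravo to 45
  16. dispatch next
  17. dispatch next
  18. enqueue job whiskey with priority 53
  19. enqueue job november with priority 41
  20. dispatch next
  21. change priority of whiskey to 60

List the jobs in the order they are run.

add oscar (priority 43) → {oscar:43}
add sierra (priority 37) → {sierra:37, oscar:43}
add alpha (priority 58) → {sierra:37, oscar:43, alpha:58}
dispatch next → sierra; now {oscar:43, alpha:58}
add foxtrot (priority 31) → {foxtrot:31, oscar:43, alpha:58}
dispatch next → foxtrot; now {oscar:43, alpha:58}
update oscar to priority 15 → {oscar:15, alpha:58}
add quebec (priority 38) → {oscar:15, quebec:38, alpha:58}
dispatch next → oscar; now {quebec:38, alpha:58}
dispatch next → quebec; now {alpha:58}
add hotel (priority 32) → {hotel:32, alpha:58}
update alpha to priority 9 → {alpha:9, hotel:32}
add bravo (priority 56) → {alpha:9, hotel:32, bravo:56}
dispatch next → alpha; now {hotel:32, bravo:56}
update bravo to priority 45 → {hotel:32, bravo:45}
dispatch next → hotel; now {bravo:45}
dispatch next → bravo; now {}
add whiskey (priority 53) → {whiskey:53}
add november (priority 41) → {november:41, whiskey:53}
dispatch next → november; now {whiskey:53}
update whiskey to priority 60 → {whiskey:60}

sierra, foxtrot, oscar, quebec, alpha, hotel, bravo, november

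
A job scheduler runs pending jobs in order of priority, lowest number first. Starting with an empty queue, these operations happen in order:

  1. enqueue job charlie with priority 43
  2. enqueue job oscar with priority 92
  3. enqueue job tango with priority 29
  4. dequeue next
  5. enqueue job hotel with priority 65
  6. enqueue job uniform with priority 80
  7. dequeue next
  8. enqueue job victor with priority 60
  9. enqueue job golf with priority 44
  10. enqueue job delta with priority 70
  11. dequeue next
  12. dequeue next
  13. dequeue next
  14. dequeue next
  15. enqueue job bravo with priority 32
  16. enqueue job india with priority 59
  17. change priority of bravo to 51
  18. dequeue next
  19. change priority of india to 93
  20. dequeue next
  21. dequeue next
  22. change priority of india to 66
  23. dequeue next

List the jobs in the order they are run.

add charlie (priority 43) → {charlie:43}
add oscar (priority 92) → {charlie:43, oscar:92}
add tango (priority 29) → {tango:29, charlie:43, oscar:92}
dequeue next → tango; now {charlie:43, oscar:92}
add hotel (priority 65) → {charlie:43, hotel:65, oscar:92}
add uniform (priority 80) → {charlie:43, hotel:65, uniform:80, oscar:92}
dequeue next → charlie; now {hotel:65, uniform:80, oscar:92}
add victor (priority 60) → {victor:60, hotel:65, uniform:80, oscar:92}
add golf (priority 44) → {golf:44, victor:60, hotel:65, uniform:80, oscar:92}
add delta (priority 70) → {golf:44, victor:60, hotel:65, delta:70, uniform:80, oscar:92}
dequeue next → golf; now {victor:60, hotel:65, delta:70, uniform:80, oscar:92}
dequeue next → victor; now {hotel:65, delta:70, uniform:80, oscar:92}
dequeue next → hotel; now {delta:70, uniform:80, oscar:92}
dequeue next → delta; now {uniform:80, oscar:92}
add bravo (priority 32) → {bravo:32, uniform:80, oscar:92}
add india (priority 59) → {bravo:32, india:59, uniform:80, oscar:92}
update bravo to priority 51 → {bravo:51, india:59, uniform:80, oscar:92}
dequeue next → bravo; now {india:59, uniform:80, oscar:92}
update india to priority 93 → {uniform:80, oscar:92, india:93}
dequeue next → uniform; now {oscar:92, india:93}
dequeue next → oscar; now {india:93}
update india to priority 66 → {india:66}
dequeue next → india; now {}

tango → charlie → golf → victor → hotel → delta → bravo → uniform → oscar → india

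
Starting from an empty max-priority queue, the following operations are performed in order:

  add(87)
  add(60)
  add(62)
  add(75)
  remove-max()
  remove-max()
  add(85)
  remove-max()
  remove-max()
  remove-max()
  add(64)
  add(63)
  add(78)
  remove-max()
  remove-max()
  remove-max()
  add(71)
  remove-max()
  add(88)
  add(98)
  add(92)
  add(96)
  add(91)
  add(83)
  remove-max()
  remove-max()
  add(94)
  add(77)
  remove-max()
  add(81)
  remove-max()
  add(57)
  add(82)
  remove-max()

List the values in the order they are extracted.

insert 87 → {87}
insert 60 → {87, 60}
insert 62 → {87, 62, 60}
insert 75 → {87, 75, 62, 60}
remove-max → 87; now {75, 62, 60}
remove-max → 75; now {62, 60}
insert 85 → {85, 62, 60}
remove-max → 85; now {62, 60}
remove-max → 62; now {60}
remove-max → 60; now {}
insert 64 → {64}
insert 63 → {64, 63}
insert 78 → {78, 64, 63}
remove-max → 78; now {64, 63}
remove-max → 64; now {63}
remove-max → 63; now {}
insert 71 → {71}
remove-max → 71; now {}
insert 88 → {88}
insert 98 → {98, 88}
insert 92 → {98, 92, 88}
insert 96 → {98, 96, 92, 88}
insert 91 → {98, 96, 92, 91, 88}
insert 83 → {98, 96, 92, 91, 88, 83}
remove-max → 98; now {96, 92, 91, 88, 83}
remove-max → 96; now {92, 91, 88, 83}
insert 94 → {94, 92, 91, 88, 83}
insert 77 → {94, 92, 91, 88, 83, 77}
remove-max → 94; now {92, 91, 88, 83, 77}
insert 81 → {92, 91, 88, 83, 81, 77}
remove-max → 92; now {91, 88, 83, 81, 77}
insert 57 → {91, 88, 83, 81, 77, 57}
insert 82 → {91, 88, 83, 82, 81, 77, 57}
remove-max → 91; now {88, 83, 82, 81, 77, 57}

87, 75, 85, 62, 60, 78, 64, 63, 71, 98, 96, 94, 92, 91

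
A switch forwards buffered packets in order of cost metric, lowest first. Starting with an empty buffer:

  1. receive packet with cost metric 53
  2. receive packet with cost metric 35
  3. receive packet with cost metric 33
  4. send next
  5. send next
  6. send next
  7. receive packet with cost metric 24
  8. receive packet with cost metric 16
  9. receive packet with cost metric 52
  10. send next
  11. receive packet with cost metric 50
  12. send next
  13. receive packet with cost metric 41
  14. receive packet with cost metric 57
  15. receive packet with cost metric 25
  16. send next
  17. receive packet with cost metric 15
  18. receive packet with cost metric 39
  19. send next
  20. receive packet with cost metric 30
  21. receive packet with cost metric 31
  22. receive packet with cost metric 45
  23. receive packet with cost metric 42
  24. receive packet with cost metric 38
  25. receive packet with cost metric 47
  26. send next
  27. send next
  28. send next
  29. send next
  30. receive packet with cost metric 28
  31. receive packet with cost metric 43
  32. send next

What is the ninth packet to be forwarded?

insert 53 → {53}
insert 35 → {35, 53}
insert 33 → {33, 35, 53}
send next → 33; now {35, 53}
send next → 35; now {53}
send next → 53; now {}
insert 24 → {24}
insert 16 → {16, 24}
insert 52 → {16, 24, 52}
send next → 16; now {24, 52}
insert 50 → {24, 50, 52}
send next → 24; now {50, 52}
insert 41 → {41, 50, 52}
insert 57 → {41, 50, 52, 57}
insert 25 → {25, 41, 50, 52, 57}
send next → 25; now {41, 50, 52, 57}
insert 15 → {15, 41, 50, 52, 57}
insert 39 → {15, 39, 41, 50, 52, 57}
send next → 15; now {39, 41, 50, 52, 57}
insert 30 → {30, 39, 41, 50, 52, 57}
insert 31 → {30, 31, 39, 41, 50, 52, 57}
insert 45 → {30, 31, 39, 41, 45, 50, 52, 57}
insert 42 → {30, 31, 39, 41, 42, 45, 50, 52, 57}
insert 38 → {30, 31, 38, 39, 41, 42, 45, 50, 52, 57}
insert 47 → {30, 31, 38, 39, 41, 42, 45, 47, 50, 52, 57}
send next → 30; now {31, 38, 39, 41, 42, 45, 47, 50, 52, 57}
send next → 31; now {38, 39, 41, 42, 45, 47, 50, 52, 57}
send next → 38; now {39, 41, 42, 45, 47, 50, 52, 57}
send next → 39; now {41, 42, 45, 47, 50, 52, 57}
insert 28 → {28, 41, 42, 45, 47, 50, 52, 57}
insert 43 → {28, 41, 42, 43, 45, 47, 50, 52, 57}
send next → 28; now {41, 42, 43, 45, 47, 50, 52, 57}

31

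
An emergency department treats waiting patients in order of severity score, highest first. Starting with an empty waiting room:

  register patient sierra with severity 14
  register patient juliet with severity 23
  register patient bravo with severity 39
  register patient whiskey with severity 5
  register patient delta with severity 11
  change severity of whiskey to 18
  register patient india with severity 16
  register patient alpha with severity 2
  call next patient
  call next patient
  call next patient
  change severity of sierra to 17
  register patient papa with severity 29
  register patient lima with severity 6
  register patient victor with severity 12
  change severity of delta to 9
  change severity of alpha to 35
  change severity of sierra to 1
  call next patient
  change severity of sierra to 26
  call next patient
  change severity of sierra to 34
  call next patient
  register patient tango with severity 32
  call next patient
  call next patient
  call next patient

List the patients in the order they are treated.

add sierra (severity 14) → {sierra:14}
add juliet (severity 23) → {juliet:23, sierra:14}
add bravo (severity 39) → {bravo:39, juliet:23, sierra:14}
add whiskey (severity 5) → {bravo:39, juliet:23, sierra:14, whiskey:5}
add delta (severity 11) → {bravo:39, juliet:23, sierra:14, delta:11, whiskey:5}
update whiskey to severity 18 → {bravo:39, juliet:23, whiskey:18, sierra:14, delta:11}
add india (severity 16) → {bravo:39, juliet:23, whiskey:18, india:16, sierra:14, delta:11}
add alpha (severity 2) → {bravo:39, juliet:23, whiskey:18, india:16, sierra:14, delta:11, alpha:2}
call next patient → bravo; now {juliet:23, whiskey:18, india:16, sierra:14, delta:11, alpha:2}
call next patient → juliet; now {whiskey:18, india:16, sierra:14, delta:11, alpha:2}
call next patient → whiskey; now {india:16, sierra:14, delta:11, alpha:2}
update sierra to severity 17 → {sierra:17, india:16, delta:11, alpha:2}
add papa (severity 29) → {papa:29, sierra:17, india:16, delta:11, alpha:2}
add lima (severity 6) → {papa:29, sierra:17, india:16, delta:11, lima:6, alpha:2}
add victor (severity 12) → {papa:29, sierra:17, india:16, victor:12, delta:11, lima:6, alpha:2}
update delta to severity 9 → {papa:29, sierra:17, india:16, victor:12, delta:9, lima:6, alpha:2}
update alpha to severity 35 → {alpha:35, papa:29, sierra:17, india:16, victor:12, delta:9, lima:6}
update sierra to severity 1 → {alpha:35, papa:29, india:16, victor:12, delta:9, lima:6, sierra:1}
call next patient → alpha; now {papa:29, india:16, victor:12, delta:9, lima:6, sierra:1}
update sierra to severity 26 → {papa:29, sierra:26, india:16, victor:12, delta:9, lima:6}
call next patient → papa; now {sierra:26, india:16, victor:12, delta:9, lima:6}
update sierra to severity 34 → {sierra:34, india:16, victor:12, delta:9, lima:6}
call next patient → sierra; now {india:16, victor:12, delta:9, lima:6}
add tango (severity 32) → {tango:32, india:16, victor:12, delta:9, lima:6}
call next patient → tango; now {india:16, victor:12, delta:9, lima:6}
call next patient → india; now {victor:12, delta:9, lima:6}
call next patient → victor; now {delta:9, lima:6}

bravo → juliet → whiskey → alpha → papa → sierra → tango → india → victor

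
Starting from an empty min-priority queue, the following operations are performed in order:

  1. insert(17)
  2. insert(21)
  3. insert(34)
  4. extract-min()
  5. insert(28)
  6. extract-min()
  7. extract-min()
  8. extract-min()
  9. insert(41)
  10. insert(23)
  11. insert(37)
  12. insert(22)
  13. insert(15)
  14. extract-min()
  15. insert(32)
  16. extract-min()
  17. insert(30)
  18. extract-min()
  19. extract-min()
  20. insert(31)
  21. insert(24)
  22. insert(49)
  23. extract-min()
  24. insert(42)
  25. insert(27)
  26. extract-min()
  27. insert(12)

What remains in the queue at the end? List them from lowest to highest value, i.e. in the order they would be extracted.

insert 17 → {17}
insert 21 → {17, 21}
insert 34 → {17, 21, 34}
extract-min → 17; now {21, 34}
insert 28 → {21, 28, 34}
extract-min → 21; now {28, 34}
extract-min → 28; now {34}
extract-min → 34; now {}
insert 41 → {41}
insert 23 → {23, 41}
insert 37 → {23, 37, 41}
insert 22 → {22, 23, 37, 41}
insert 15 → {15, 22, 23, 37, 41}
extract-min → 15; now {22, 23, 37, 41}
insert 32 → {22, 23, 32, 37, 41}
extract-min → 22; now {23, 32, 37, 41}
insert 30 → {23, 30, 32, 37, 41}
extract-min → 23; now {30, 32, 37, 41}
extract-min → 30; now {32, 37, 41}
insert 31 → {31, 32, 37, 41}
insert 24 → {24, 31, 32, 37, 41}
insert 49 → {24, 31, 32, 37, 41, 49}
extract-min → 24; now {31, 32, 37, 41, 49}
insert 42 → {31, 32, 37, 41, 42, 49}
insert 27 → {27, 31, 32, 37, 41, 42, 49}
extract-min → 27; now {31, 32, 37, 41, 42, 49}
insert 12 → {12, 31, 32, 37, 41, 42, 49}

[12, 31, 32, 37, 41, 42, 49]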